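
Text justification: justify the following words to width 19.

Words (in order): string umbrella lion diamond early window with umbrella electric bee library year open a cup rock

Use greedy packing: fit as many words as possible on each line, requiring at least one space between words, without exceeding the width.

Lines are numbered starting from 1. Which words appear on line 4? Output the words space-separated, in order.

Answer: umbrella electric

Derivation:
Line 1: ['string', 'umbrella'] (min_width=15, slack=4)
Line 2: ['lion', 'diamond', 'early'] (min_width=18, slack=1)
Line 3: ['window', 'with'] (min_width=11, slack=8)
Line 4: ['umbrella', 'electric'] (min_width=17, slack=2)
Line 5: ['bee', 'library', 'year'] (min_width=16, slack=3)
Line 6: ['open', 'a', 'cup', 'rock'] (min_width=15, slack=4)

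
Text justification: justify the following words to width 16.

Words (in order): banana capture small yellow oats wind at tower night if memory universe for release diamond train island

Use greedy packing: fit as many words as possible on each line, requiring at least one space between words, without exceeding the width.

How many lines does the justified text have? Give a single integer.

Answer: 8

Derivation:
Line 1: ['banana', 'capture'] (min_width=14, slack=2)
Line 2: ['small', 'yellow'] (min_width=12, slack=4)
Line 3: ['oats', 'wind', 'at'] (min_width=12, slack=4)
Line 4: ['tower', 'night', 'if'] (min_width=14, slack=2)
Line 5: ['memory', 'universe'] (min_width=15, slack=1)
Line 6: ['for', 'release'] (min_width=11, slack=5)
Line 7: ['diamond', 'train'] (min_width=13, slack=3)
Line 8: ['island'] (min_width=6, slack=10)
Total lines: 8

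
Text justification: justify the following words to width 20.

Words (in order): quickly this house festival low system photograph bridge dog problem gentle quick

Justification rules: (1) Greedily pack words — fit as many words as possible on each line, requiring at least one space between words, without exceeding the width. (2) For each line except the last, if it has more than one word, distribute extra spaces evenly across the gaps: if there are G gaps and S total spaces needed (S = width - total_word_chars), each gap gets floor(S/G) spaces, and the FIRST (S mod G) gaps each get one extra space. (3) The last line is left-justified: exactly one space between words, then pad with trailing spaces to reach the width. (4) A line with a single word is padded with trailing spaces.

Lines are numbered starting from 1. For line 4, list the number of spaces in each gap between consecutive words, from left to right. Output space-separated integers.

Line 1: ['quickly', 'this', 'house'] (min_width=18, slack=2)
Line 2: ['festival', 'low', 'system'] (min_width=19, slack=1)
Line 3: ['photograph', 'bridge'] (min_width=17, slack=3)
Line 4: ['dog', 'problem', 'gentle'] (min_width=18, slack=2)
Line 5: ['quick'] (min_width=5, slack=15)

Answer: 2 2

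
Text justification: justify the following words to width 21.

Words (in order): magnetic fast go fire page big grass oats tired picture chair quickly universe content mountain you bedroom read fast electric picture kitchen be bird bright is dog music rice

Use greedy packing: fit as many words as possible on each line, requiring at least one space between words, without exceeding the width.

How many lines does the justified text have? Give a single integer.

Answer: 10

Derivation:
Line 1: ['magnetic', 'fast', 'go', 'fire'] (min_width=21, slack=0)
Line 2: ['page', 'big', 'grass', 'oats'] (min_width=19, slack=2)
Line 3: ['tired', 'picture', 'chair'] (min_width=19, slack=2)
Line 4: ['quickly', 'universe'] (min_width=16, slack=5)
Line 5: ['content', 'mountain', 'you'] (min_width=20, slack=1)
Line 6: ['bedroom', 'read', 'fast'] (min_width=17, slack=4)
Line 7: ['electric', 'picture'] (min_width=16, slack=5)
Line 8: ['kitchen', 'be', 'bird'] (min_width=15, slack=6)
Line 9: ['bright', 'is', 'dog', 'music'] (min_width=19, slack=2)
Line 10: ['rice'] (min_width=4, slack=17)
Total lines: 10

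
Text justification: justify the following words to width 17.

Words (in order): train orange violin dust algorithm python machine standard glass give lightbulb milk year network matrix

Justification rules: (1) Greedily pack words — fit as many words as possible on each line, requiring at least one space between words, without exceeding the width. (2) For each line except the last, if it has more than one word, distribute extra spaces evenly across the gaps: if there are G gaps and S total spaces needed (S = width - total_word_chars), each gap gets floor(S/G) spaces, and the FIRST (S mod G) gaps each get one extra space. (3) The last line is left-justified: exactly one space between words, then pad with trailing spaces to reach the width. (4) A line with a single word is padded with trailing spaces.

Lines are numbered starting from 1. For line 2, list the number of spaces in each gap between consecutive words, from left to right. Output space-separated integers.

Answer: 7

Derivation:
Line 1: ['train', 'orange'] (min_width=12, slack=5)
Line 2: ['violin', 'dust'] (min_width=11, slack=6)
Line 3: ['algorithm', 'python'] (min_width=16, slack=1)
Line 4: ['machine', 'standard'] (min_width=16, slack=1)
Line 5: ['glass', 'give'] (min_width=10, slack=7)
Line 6: ['lightbulb', 'milk'] (min_width=14, slack=3)
Line 7: ['year', 'network'] (min_width=12, slack=5)
Line 8: ['matrix'] (min_width=6, slack=11)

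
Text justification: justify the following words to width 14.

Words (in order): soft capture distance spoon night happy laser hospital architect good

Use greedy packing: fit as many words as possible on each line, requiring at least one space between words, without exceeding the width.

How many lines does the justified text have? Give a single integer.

Line 1: ['soft', 'capture'] (min_width=12, slack=2)
Line 2: ['distance', 'spoon'] (min_width=14, slack=0)
Line 3: ['night', 'happy'] (min_width=11, slack=3)
Line 4: ['laser', 'hospital'] (min_width=14, slack=0)
Line 5: ['architect', 'good'] (min_width=14, slack=0)
Total lines: 5

Answer: 5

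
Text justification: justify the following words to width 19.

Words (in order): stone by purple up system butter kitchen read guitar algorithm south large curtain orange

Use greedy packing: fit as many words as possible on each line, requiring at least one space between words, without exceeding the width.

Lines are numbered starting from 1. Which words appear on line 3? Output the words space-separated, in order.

Line 1: ['stone', 'by', 'purple', 'up'] (min_width=18, slack=1)
Line 2: ['system', 'butter'] (min_width=13, slack=6)
Line 3: ['kitchen', 'read', 'guitar'] (min_width=19, slack=0)
Line 4: ['algorithm', 'south'] (min_width=15, slack=4)
Line 5: ['large', 'curtain'] (min_width=13, slack=6)
Line 6: ['orange'] (min_width=6, slack=13)

Answer: kitchen read guitar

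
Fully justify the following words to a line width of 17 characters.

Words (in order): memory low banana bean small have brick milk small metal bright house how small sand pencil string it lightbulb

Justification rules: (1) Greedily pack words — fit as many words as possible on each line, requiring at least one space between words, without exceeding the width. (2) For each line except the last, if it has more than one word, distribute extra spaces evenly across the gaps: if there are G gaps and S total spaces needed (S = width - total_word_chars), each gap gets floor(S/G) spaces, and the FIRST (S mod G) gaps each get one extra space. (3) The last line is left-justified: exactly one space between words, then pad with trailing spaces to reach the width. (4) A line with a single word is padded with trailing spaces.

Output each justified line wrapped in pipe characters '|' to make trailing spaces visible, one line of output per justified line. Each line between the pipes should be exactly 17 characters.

Answer: |memory low banana|
|bean  small  have|
|brick  milk small|
|metal      bright|
|house  how  small|
|sand       pencil|
|string         it|
|lightbulb        |

Derivation:
Line 1: ['memory', 'low', 'banana'] (min_width=17, slack=0)
Line 2: ['bean', 'small', 'have'] (min_width=15, slack=2)
Line 3: ['brick', 'milk', 'small'] (min_width=16, slack=1)
Line 4: ['metal', 'bright'] (min_width=12, slack=5)
Line 5: ['house', 'how', 'small'] (min_width=15, slack=2)
Line 6: ['sand', 'pencil'] (min_width=11, slack=6)
Line 7: ['string', 'it'] (min_width=9, slack=8)
Line 8: ['lightbulb'] (min_width=9, slack=8)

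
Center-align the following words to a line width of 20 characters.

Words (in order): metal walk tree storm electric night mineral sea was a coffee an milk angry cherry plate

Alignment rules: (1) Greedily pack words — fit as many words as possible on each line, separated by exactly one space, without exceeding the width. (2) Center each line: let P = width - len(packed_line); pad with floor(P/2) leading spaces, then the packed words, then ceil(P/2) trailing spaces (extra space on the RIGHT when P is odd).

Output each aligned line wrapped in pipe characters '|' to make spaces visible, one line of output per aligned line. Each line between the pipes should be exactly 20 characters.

Line 1: ['metal', 'walk', 'tree'] (min_width=15, slack=5)
Line 2: ['storm', 'electric', 'night'] (min_width=20, slack=0)
Line 3: ['mineral', 'sea', 'was', 'a'] (min_width=17, slack=3)
Line 4: ['coffee', 'an', 'milk', 'angry'] (min_width=20, slack=0)
Line 5: ['cherry', 'plate'] (min_width=12, slack=8)

Answer: |  metal walk tree   |
|storm electric night|
| mineral sea was a  |
|coffee an milk angry|
|    cherry plate    |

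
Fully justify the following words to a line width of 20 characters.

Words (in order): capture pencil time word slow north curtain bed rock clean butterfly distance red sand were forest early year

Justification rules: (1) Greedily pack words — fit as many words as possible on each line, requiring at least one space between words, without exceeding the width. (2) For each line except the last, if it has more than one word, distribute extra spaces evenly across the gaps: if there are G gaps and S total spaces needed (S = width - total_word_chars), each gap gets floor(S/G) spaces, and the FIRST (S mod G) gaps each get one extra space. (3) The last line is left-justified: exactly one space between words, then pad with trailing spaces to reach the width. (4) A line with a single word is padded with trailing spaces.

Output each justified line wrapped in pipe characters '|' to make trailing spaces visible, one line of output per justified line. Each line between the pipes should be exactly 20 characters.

Line 1: ['capture', 'pencil', 'time'] (min_width=19, slack=1)
Line 2: ['word', 'slow', 'north'] (min_width=15, slack=5)
Line 3: ['curtain', 'bed', 'rock'] (min_width=16, slack=4)
Line 4: ['clean', 'butterfly'] (min_width=15, slack=5)
Line 5: ['distance', 'red', 'sand'] (min_width=17, slack=3)
Line 6: ['were', 'forest', 'early'] (min_width=17, slack=3)
Line 7: ['year'] (min_width=4, slack=16)

Answer: |capture  pencil time|
|word    slow   north|
|curtain   bed   rock|
|clean      butterfly|
|distance   red  sand|
|were   forest  early|
|year                |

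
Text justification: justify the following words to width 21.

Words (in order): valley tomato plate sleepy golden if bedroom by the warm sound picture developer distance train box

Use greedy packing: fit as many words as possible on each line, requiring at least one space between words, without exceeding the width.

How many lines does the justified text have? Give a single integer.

Answer: 6

Derivation:
Line 1: ['valley', 'tomato', 'plate'] (min_width=19, slack=2)
Line 2: ['sleepy', 'golden', 'if'] (min_width=16, slack=5)
Line 3: ['bedroom', 'by', 'the', 'warm'] (min_width=19, slack=2)
Line 4: ['sound', 'picture'] (min_width=13, slack=8)
Line 5: ['developer', 'distance'] (min_width=18, slack=3)
Line 6: ['train', 'box'] (min_width=9, slack=12)
Total lines: 6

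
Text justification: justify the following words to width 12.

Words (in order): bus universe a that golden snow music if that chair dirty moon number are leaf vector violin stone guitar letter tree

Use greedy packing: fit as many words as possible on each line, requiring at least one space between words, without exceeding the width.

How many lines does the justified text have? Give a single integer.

Answer: 11

Derivation:
Line 1: ['bus', 'universe'] (min_width=12, slack=0)
Line 2: ['a', 'that'] (min_width=6, slack=6)
Line 3: ['golden', 'snow'] (min_width=11, slack=1)
Line 4: ['music', 'if'] (min_width=8, slack=4)
Line 5: ['that', 'chair'] (min_width=10, slack=2)
Line 6: ['dirty', 'moon'] (min_width=10, slack=2)
Line 7: ['number', 'are'] (min_width=10, slack=2)
Line 8: ['leaf', 'vector'] (min_width=11, slack=1)
Line 9: ['violin', 'stone'] (min_width=12, slack=0)
Line 10: ['guitar'] (min_width=6, slack=6)
Line 11: ['letter', 'tree'] (min_width=11, slack=1)
Total lines: 11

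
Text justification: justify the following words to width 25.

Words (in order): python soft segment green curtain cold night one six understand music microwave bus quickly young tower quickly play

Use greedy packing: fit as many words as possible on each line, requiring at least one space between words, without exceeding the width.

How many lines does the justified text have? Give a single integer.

Answer: 5

Derivation:
Line 1: ['python', 'soft', 'segment', 'green'] (min_width=25, slack=0)
Line 2: ['curtain', 'cold', 'night', 'one'] (min_width=22, slack=3)
Line 3: ['six', 'understand', 'music'] (min_width=20, slack=5)
Line 4: ['microwave', 'bus', 'quickly'] (min_width=21, slack=4)
Line 5: ['young', 'tower', 'quickly', 'play'] (min_width=24, slack=1)
Total lines: 5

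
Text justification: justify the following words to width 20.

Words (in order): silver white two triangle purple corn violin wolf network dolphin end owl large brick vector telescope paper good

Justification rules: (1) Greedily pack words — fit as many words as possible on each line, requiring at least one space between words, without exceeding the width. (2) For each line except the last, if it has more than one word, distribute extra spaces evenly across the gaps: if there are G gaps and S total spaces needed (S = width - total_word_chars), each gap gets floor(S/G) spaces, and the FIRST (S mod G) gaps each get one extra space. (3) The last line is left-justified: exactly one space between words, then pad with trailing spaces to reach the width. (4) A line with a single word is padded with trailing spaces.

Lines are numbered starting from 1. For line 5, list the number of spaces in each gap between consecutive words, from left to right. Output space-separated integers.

Line 1: ['silver', 'white', 'two'] (min_width=16, slack=4)
Line 2: ['triangle', 'purple', 'corn'] (min_width=20, slack=0)
Line 3: ['violin', 'wolf', 'network'] (min_width=19, slack=1)
Line 4: ['dolphin', 'end', 'owl'] (min_width=15, slack=5)
Line 5: ['large', 'brick', 'vector'] (min_width=18, slack=2)
Line 6: ['telescope', 'paper', 'good'] (min_width=20, slack=0)

Answer: 2 2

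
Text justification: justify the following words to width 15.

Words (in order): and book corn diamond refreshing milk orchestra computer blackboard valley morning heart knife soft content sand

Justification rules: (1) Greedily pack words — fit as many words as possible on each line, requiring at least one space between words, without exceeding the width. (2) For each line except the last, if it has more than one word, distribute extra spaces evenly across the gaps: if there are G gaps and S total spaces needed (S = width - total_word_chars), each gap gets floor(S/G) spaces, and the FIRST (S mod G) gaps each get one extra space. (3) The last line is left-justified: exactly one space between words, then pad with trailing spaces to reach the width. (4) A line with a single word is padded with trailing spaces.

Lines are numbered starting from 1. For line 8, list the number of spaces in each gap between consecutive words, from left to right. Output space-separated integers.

Answer: 5

Derivation:
Line 1: ['and', 'book', 'corn'] (min_width=13, slack=2)
Line 2: ['diamond'] (min_width=7, slack=8)
Line 3: ['refreshing', 'milk'] (min_width=15, slack=0)
Line 4: ['orchestra'] (min_width=9, slack=6)
Line 5: ['computer'] (min_width=8, slack=7)
Line 6: ['blackboard'] (min_width=10, slack=5)
Line 7: ['valley', 'morning'] (min_width=14, slack=1)
Line 8: ['heart', 'knife'] (min_width=11, slack=4)
Line 9: ['soft', 'content'] (min_width=12, slack=3)
Line 10: ['sand'] (min_width=4, slack=11)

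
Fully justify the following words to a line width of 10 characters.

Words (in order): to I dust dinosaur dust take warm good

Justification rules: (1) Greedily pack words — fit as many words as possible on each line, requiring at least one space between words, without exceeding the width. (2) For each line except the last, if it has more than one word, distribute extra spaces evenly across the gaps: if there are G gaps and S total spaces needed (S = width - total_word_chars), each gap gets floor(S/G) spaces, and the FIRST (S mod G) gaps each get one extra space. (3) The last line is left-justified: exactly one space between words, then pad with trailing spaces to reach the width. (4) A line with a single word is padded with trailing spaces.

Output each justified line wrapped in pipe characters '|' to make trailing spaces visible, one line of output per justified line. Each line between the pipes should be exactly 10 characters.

Line 1: ['to', 'I', 'dust'] (min_width=9, slack=1)
Line 2: ['dinosaur'] (min_width=8, slack=2)
Line 3: ['dust', 'take'] (min_width=9, slack=1)
Line 4: ['warm', 'good'] (min_width=9, slack=1)

Answer: |to  I dust|
|dinosaur  |
|dust  take|
|warm good |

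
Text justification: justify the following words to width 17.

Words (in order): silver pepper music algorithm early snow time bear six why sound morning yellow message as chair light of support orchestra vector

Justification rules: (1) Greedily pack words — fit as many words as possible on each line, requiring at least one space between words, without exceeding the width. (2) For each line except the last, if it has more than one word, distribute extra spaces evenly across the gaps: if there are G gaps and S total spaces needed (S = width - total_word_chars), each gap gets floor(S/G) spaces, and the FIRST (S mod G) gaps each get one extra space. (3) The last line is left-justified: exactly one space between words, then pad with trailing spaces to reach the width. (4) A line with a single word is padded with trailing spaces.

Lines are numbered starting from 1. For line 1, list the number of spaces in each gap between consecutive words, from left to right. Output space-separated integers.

Answer: 5

Derivation:
Line 1: ['silver', 'pepper'] (min_width=13, slack=4)
Line 2: ['music', 'algorithm'] (min_width=15, slack=2)
Line 3: ['early', 'snow', 'time'] (min_width=15, slack=2)
Line 4: ['bear', 'six', 'why'] (min_width=12, slack=5)
Line 5: ['sound', 'morning'] (min_width=13, slack=4)
Line 6: ['yellow', 'message', 'as'] (min_width=17, slack=0)
Line 7: ['chair', 'light', 'of'] (min_width=14, slack=3)
Line 8: ['support', 'orchestra'] (min_width=17, slack=0)
Line 9: ['vector'] (min_width=6, slack=11)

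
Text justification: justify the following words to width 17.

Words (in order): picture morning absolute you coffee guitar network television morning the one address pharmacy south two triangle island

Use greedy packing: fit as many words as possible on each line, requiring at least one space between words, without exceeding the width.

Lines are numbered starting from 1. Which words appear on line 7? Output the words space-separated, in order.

Answer: address pharmacy

Derivation:
Line 1: ['picture', 'morning'] (min_width=15, slack=2)
Line 2: ['absolute', 'you'] (min_width=12, slack=5)
Line 3: ['coffee', 'guitar'] (min_width=13, slack=4)
Line 4: ['network'] (min_width=7, slack=10)
Line 5: ['television'] (min_width=10, slack=7)
Line 6: ['morning', 'the', 'one'] (min_width=15, slack=2)
Line 7: ['address', 'pharmacy'] (min_width=16, slack=1)
Line 8: ['south', 'two'] (min_width=9, slack=8)
Line 9: ['triangle', 'island'] (min_width=15, slack=2)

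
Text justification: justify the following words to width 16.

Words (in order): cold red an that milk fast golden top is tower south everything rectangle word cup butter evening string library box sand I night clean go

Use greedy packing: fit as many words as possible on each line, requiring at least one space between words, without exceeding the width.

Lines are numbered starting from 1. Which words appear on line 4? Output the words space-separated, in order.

Answer: south everything

Derivation:
Line 1: ['cold', 'red', 'an', 'that'] (min_width=16, slack=0)
Line 2: ['milk', 'fast', 'golden'] (min_width=16, slack=0)
Line 3: ['top', 'is', 'tower'] (min_width=12, slack=4)
Line 4: ['south', 'everything'] (min_width=16, slack=0)
Line 5: ['rectangle', 'word'] (min_width=14, slack=2)
Line 6: ['cup', 'butter'] (min_width=10, slack=6)
Line 7: ['evening', 'string'] (min_width=14, slack=2)
Line 8: ['library', 'box', 'sand'] (min_width=16, slack=0)
Line 9: ['I', 'night', 'clean', 'go'] (min_width=16, slack=0)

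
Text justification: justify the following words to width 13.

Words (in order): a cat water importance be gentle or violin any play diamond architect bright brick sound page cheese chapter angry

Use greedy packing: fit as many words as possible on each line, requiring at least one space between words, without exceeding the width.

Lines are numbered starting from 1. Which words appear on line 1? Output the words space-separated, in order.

Answer: a cat water

Derivation:
Line 1: ['a', 'cat', 'water'] (min_width=11, slack=2)
Line 2: ['importance', 'be'] (min_width=13, slack=0)
Line 3: ['gentle', 'or'] (min_width=9, slack=4)
Line 4: ['violin', 'any'] (min_width=10, slack=3)
Line 5: ['play', 'diamond'] (min_width=12, slack=1)
Line 6: ['architect'] (min_width=9, slack=4)
Line 7: ['bright', 'brick'] (min_width=12, slack=1)
Line 8: ['sound', 'page'] (min_width=10, slack=3)
Line 9: ['cheese'] (min_width=6, slack=7)
Line 10: ['chapter', 'angry'] (min_width=13, slack=0)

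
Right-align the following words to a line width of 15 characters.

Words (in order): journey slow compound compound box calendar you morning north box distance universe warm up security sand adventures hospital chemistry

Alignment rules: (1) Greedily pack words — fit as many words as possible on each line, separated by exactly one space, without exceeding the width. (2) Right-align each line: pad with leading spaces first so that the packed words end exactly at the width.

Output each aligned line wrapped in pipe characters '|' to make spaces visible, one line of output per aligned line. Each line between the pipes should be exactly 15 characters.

Answer: |   journey slow|
|       compound|
|   compound box|
|   calendar you|
|  morning north|
|   box distance|
|  universe warm|
|    up security|
|sand adventures|
|       hospital|
|      chemistry|

Derivation:
Line 1: ['journey', 'slow'] (min_width=12, slack=3)
Line 2: ['compound'] (min_width=8, slack=7)
Line 3: ['compound', 'box'] (min_width=12, slack=3)
Line 4: ['calendar', 'you'] (min_width=12, slack=3)
Line 5: ['morning', 'north'] (min_width=13, slack=2)
Line 6: ['box', 'distance'] (min_width=12, slack=3)
Line 7: ['universe', 'warm'] (min_width=13, slack=2)
Line 8: ['up', 'security'] (min_width=11, slack=4)
Line 9: ['sand', 'adventures'] (min_width=15, slack=0)
Line 10: ['hospital'] (min_width=8, slack=7)
Line 11: ['chemistry'] (min_width=9, slack=6)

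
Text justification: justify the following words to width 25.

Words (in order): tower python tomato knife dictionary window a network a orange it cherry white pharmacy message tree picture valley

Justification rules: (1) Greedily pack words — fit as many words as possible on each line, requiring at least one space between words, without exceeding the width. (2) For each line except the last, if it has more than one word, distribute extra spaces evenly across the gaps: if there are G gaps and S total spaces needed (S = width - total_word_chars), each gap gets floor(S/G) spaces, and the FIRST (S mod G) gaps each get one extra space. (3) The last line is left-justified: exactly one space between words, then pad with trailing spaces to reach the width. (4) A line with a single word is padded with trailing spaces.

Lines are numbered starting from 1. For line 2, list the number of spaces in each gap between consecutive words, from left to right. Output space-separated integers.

Line 1: ['tower', 'python', 'tomato', 'knife'] (min_width=25, slack=0)
Line 2: ['dictionary', 'window', 'a'] (min_width=19, slack=6)
Line 3: ['network', 'a', 'orange', 'it'] (min_width=19, slack=6)
Line 4: ['cherry', 'white', 'pharmacy'] (min_width=21, slack=4)
Line 5: ['message', 'tree', 'picture'] (min_width=20, slack=5)
Line 6: ['valley'] (min_width=6, slack=19)

Answer: 4 4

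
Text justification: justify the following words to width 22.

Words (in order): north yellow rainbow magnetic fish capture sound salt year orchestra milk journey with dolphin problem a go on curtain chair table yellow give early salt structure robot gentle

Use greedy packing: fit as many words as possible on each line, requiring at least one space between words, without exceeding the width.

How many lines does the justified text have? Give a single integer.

Answer: 9

Derivation:
Line 1: ['north', 'yellow', 'rainbow'] (min_width=20, slack=2)
Line 2: ['magnetic', 'fish', 'capture'] (min_width=21, slack=1)
Line 3: ['sound', 'salt', 'year'] (min_width=15, slack=7)
Line 4: ['orchestra', 'milk', 'journey'] (min_width=22, slack=0)
Line 5: ['with', 'dolphin', 'problem', 'a'] (min_width=22, slack=0)
Line 6: ['go', 'on', 'curtain', 'chair'] (min_width=19, slack=3)
Line 7: ['table', 'yellow', 'give'] (min_width=17, slack=5)
Line 8: ['early', 'salt', 'structure'] (min_width=20, slack=2)
Line 9: ['robot', 'gentle'] (min_width=12, slack=10)
Total lines: 9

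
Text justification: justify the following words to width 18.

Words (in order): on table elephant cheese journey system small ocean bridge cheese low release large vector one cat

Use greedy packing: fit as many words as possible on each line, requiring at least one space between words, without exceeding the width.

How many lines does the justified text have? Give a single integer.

Answer: 6

Derivation:
Line 1: ['on', 'table', 'elephant'] (min_width=17, slack=1)
Line 2: ['cheese', 'journey'] (min_width=14, slack=4)
Line 3: ['system', 'small', 'ocean'] (min_width=18, slack=0)
Line 4: ['bridge', 'cheese', 'low'] (min_width=17, slack=1)
Line 5: ['release', 'large'] (min_width=13, slack=5)
Line 6: ['vector', 'one', 'cat'] (min_width=14, slack=4)
Total lines: 6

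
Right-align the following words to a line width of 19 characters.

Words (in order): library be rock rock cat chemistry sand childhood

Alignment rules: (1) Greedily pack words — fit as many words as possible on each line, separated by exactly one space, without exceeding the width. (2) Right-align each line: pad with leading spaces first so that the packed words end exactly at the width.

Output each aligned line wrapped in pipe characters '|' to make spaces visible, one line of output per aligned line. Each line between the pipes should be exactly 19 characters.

Answer: |    library be rock|
| rock cat chemistry|
|     sand childhood|

Derivation:
Line 1: ['library', 'be', 'rock'] (min_width=15, slack=4)
Line 2: ['rock', 'cat', 'chemistry'] (min_width=18, slack=1)
Line 3: ['sand', 'childhood'] (min_width=14, slack=5)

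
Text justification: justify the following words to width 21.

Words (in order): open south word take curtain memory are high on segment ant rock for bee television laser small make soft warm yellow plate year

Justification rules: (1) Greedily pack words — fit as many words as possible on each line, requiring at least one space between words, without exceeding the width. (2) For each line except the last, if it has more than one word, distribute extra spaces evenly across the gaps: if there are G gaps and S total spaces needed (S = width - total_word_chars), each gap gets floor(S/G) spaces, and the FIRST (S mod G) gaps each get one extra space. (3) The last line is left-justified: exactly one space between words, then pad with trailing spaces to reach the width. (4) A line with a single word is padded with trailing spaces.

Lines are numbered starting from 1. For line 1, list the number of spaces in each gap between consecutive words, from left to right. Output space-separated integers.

Line 1: ['open', 'south', 'word', 'take'] (min_width=20, slack=1)
Line 2: ['curtain', 'memory', 'are'] (min_width=18, slack=3)
Line 3: ['high', 'on', 'segment', 'ant'] (min_width=19, slack=2)
Line 4: ['rock', 'for', 'bee'] (min_width=12, slack=9)
Line 5: ['television', 'laser'] (min_width=16, slack=5)
Line 6: ['small', 'make', 'soft', 'warm'] (min_width=20, slack=1)
Line 7: ['yellow', 'plate', 'year'] (min_width=17, slack=4)

Answer: 2 1 1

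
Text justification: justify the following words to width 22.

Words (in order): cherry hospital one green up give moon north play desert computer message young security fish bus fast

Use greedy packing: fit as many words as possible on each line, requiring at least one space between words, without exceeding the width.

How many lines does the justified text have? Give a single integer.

Line 1: ['cherry', 'hospital', 'one'] (min_width=19, slack=3)
Line 2: ['green', 'up', 'give', 'moon'] (min_width=18, slack=4)
Line 3: ['north', 'play', 'desert'] (min_width=17, slack=5)
Line 4: ['computer', 'message', 'young'] (min_width=22, slack=0)
Line 5: ['security', 'fish', 'bus', 'fast'] (min_width=22, slack=0)
Total lines: 5

Answer: 5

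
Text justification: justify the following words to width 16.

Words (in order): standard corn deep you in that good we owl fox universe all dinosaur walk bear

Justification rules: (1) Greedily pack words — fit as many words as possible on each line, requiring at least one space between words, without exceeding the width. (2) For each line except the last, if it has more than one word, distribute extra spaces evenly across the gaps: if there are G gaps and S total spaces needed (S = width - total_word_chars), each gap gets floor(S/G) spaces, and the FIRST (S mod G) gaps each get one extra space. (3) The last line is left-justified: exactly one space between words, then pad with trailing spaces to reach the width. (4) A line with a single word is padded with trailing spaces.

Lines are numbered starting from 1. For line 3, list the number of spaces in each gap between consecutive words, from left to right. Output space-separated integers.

Line 1: ['standard', 'corn'] (min_width=13, slack=3)
Line 2: ['deep', 'you', 'in', 'that'] (min_width=16, slack=0)
Line 3: ['good', 'we', 'owl', 'fox'] (min_width=15, slack=1)
Line 4: ['universe', 'all'] (min_width=12, slack=4)
Line 5: ['dinosaur', 'walk'] (min_width=13, slack=3)
Line 6: ['bear'] (min_width=4, slack=12)

Answer: 2 1 1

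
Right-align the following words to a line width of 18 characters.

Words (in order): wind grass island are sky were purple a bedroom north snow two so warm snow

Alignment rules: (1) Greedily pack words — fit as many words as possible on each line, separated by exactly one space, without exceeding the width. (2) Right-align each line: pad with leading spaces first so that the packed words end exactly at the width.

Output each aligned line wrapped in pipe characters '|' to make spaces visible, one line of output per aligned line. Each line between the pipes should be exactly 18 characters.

Answer: | wind grass island|
|      are sky were|
|  purple a bedroom|
| north snow two so|
|         warm snow|

Derivation:
Line 1: ['wind', 'grass', 'island'] (min_width=17, slack=1)
Line 2: ['are', 'sky', 'were'] (min_width=12, slack=6)
Line 3: ['purple', 'a', 'bedroom'] (min_width=16, slack=2)
Line 4: ['north', 'snow', 'two', 'so'] (min_width=17, slack=1)
Line 5: ['warm', 'snow'] (min_width=9, slack=9)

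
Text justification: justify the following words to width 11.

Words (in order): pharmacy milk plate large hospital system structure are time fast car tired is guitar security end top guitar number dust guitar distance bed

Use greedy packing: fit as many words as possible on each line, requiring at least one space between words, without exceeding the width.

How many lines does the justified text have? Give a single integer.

Line 1: ['pharmacy'] (min_width=8, slack=3)
Line 2: ['milk', 'plate'] (min_width=10, slack=1)
Line 3: ['large'] (min_width=5, slack=6)
Line 4: ['hospital'] (min_width=8, slack=3)
Line 5: ['system'] (min_width=6, slack=5)
Line 6: ['structure'] (min_width=9, slack=2)
Line 7: ['are', 'time'] (min_width=8, slack=3)
Line 8: ['fast', 'car'] (min_width=8, slack=3)
Line 9: ['tired', 'is'] (min_width=8, slack=3)
Line 10: ['guitar'] (min_width=6, slack=5)
Line 11: ['security'] (min_width=8, slack=3)
Line 12: ['end', 'top'] (min_width=7, slack=4)
Line 13: ['guitar'] (min_width=6, slack=5)
Line 14: ['number', 'dust'] (min_width=11, slack=0)
Line 15: ['guitar'] (min_width=6, slack=5)
Line 16: ['distance'] (min_width=8, slack=3)
Line 17: ['bed'] (min_width=3, slack=8)
Total lines: 17

Answer: 17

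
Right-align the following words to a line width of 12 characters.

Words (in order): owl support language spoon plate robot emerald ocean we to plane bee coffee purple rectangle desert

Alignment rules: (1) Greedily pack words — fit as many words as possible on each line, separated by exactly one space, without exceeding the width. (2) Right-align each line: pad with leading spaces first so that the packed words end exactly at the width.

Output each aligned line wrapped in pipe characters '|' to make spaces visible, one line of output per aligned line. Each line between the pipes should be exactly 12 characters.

Answer: | owl support|
|    language|
| spoon plate|
|       robot|
|     emerald|
| ocean we to|
|   plane bee|
|      coffee|
|      purple|
|   rectangle|
|      desert|

Derivation:
Line 1: ['owl', 'support'] (min_width=11, slack=1)
Line 2: ['language'] (min_width=8, slack=4)
Line 3: ['spoon', 'plate'] (min_width=11, slack=1)
Line 4: ['robot'] (min_width=5, slack=7)
Line 5: ['emerald'] (min_width=7, slack=5)
Line 6: ['ocean', 'we', 'to'] (min_width=11, slack=1)
Line 7: ['plane', 'bee'] (min_width=9, slack=3)
Line 8: ['coffee'] (min_width=6, slack=6)
Line 9: ['purple'] (min_width=6, slack=6)
Line 10: ['rectangle'] (min_width=9, slack=3)
Line 11: ['desert'] (min_width=6, slack=6)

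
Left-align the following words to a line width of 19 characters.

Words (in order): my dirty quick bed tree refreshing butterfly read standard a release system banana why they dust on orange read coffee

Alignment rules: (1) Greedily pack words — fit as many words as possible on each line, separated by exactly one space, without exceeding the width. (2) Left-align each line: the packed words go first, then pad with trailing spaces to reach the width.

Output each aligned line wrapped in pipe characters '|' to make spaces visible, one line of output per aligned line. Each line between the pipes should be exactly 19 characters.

Answer: |my dirty quick bed |
|tree refreshing    |
|butterfly read     |
|standard a release |
|system banana why  |
|they dust on orange|
|read coffee        |

Derivation:
Line 1: ['my', 'dirty', 'quick', 'bed'] (min_width=18, slack=1)
Line 2: ['tree', 'refreshing'] (min_width=15, slack=4)
Line 3: ['butterfly', 'read'] (min_width=14, slack=5)
Line 4: ['standard', 'a', 'release'] (min_width=18, slack=1)
Line 5: ['system', 'banana', 'why'] (min_width=17, slack=2)
Line 6: ['they', 'dust', 'on', 'orange'] (min_width=19, slack=0)
Line 7: ['read', 'coffee'] (min_width=11, slack=8)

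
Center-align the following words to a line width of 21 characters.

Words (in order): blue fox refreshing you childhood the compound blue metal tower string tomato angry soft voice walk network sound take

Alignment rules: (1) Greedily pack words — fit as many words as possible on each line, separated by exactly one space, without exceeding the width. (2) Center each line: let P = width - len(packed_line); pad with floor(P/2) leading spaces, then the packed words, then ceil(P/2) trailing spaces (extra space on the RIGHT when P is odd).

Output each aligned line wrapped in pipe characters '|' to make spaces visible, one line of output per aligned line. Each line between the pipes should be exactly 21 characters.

Answer: | blue fox refreshing |
|  you childhood the  |
| compound blue metal |
| tower string tomato |
|angry soft voice walk|
| network sound take  |

Derivation:
Line 1: ['blue', 'fox', 'refreshing'] (min_width=19, slack=2)
Line 2: ['you', 'childhood', 'the'] (min_width=17, slack=4)
Line 3: ['compound', 'blue', 'metal'] (min_width=19, slack=2)
Line 4: ['tower', 'string', 'tomato'] (min_width=19, slack=2)
Line 5: ['angry', 'soft', 'voice', 'walk'] (min_width=21, slack=0)
Line 6: ['network', 'sound', 'take'] (min_width=18, slack=3)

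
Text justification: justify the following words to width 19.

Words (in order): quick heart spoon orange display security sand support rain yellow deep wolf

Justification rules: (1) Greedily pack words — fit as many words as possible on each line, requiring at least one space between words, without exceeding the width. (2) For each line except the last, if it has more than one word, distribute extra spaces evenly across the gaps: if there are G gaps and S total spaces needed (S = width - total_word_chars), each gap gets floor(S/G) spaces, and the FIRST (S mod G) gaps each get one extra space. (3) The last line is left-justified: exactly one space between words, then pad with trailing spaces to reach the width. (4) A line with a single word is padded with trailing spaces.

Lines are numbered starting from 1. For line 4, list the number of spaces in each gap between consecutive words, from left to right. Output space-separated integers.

Line 1: ['quick', 'heart', 'spoon'] (min_width=17, slack=2)
Line 2: ['orange', 'display'] (min_width=14, slack=5)
Line 3: ['security', 'sand'] (min_width=13, slack=6)
Line 4: ['support', 'rain', 'yellow'] (min_width=19, slack=0)
Line 5: ['deep', 'wolf'] (min_width=9, slack=10)

Answer: 1 1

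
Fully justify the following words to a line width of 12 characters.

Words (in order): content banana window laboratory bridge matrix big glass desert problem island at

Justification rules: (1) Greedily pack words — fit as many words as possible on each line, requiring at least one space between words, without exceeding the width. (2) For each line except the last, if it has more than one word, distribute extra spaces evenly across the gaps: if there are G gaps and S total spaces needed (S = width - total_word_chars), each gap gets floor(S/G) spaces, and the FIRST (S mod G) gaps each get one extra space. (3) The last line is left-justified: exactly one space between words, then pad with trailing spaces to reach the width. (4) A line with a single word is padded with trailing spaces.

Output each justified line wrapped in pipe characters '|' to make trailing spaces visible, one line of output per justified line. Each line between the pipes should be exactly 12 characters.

Line 1: ['content'] (min_width=7, slack=5)
Line 2: ['banana'] (min_width=6, slack=6)
Line 3: ['window'] (min_width=6, slack=6)
Line 4: ['laboratory'] (min_width=10, slack=2)
Line 5: ['bridge'] (min_width=6, slack=6)
Line 6: ['matrix', 'big'] (min_width=10, slack=2)
Line 7: ['glass', 'desert'] (min_width=12, slack=0)
Line 8: ['problem'] (min_width=7, slack=5)
Line 9: ['island', 'at'] (min_width=9, slack=3)

Answer: |content     |
|banana      |
|window      |
|laboratory  |
|bridge      |
|matrix   big|
|glass desert|
|problem     |
|island at   |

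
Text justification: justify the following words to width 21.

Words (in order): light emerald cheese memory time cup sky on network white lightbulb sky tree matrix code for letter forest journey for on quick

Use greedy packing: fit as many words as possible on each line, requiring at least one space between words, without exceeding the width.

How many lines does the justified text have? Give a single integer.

Answer: 7

Derivation:
Line 1: ['light', 'emerald', 'cheese'] (min_width=20, slack=1)
Line 2: ['memory', 'time', 'cup', 'sky'] (min_width=19, slack=2)
Line 3: ['on', 'network', 'white'] (min_width=16, slack=5)
Line 4: ['lightbulb', 'sky', 'tree'] (min_width=18, slack=3)
Line 5: ['matrix', 'code', 'for'] (min_width=15, slack=6)
Line 6: ['letter', 'forest', 'journey'] (min_width=21, slack=0)
Line 7: ['for', 'on', 'quick'] (min_width=12, slack=9)
Total lines: 7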